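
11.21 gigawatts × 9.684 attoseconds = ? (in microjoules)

11.21 × 10^9 × 9.684 × 10^-18 = 108.55764 × 10^-9 J

0.10855764 microjoules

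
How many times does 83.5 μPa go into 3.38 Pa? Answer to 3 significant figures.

(3.38) / (83.5e-6) = 0.04048e6

40500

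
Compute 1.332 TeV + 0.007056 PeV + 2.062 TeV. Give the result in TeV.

In TeV:
  1.332 TeV → 1.332
  0.007056 PeV = 0.007056 × 10^3 TeV = 7.056
  2.062 TeV → 2.062
Sum: 1.332 + 7.056 + 2.062 = 10.45

10.45 TeV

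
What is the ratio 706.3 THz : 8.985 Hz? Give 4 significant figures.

(706.3 × 10^12) / (8.985) = 78.609 × 10^12

78610000000000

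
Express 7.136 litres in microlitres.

(no prefix) = 10⁰, micro = 10⁻⁶; factor is 10⁶.
7.136 × 10⁶ = 7136000

7136000 microlitres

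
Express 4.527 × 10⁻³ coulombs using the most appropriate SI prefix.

4.527 millicoulombs

= 4.527 × 10⁻³ coulombs; 10⁻³ is milli.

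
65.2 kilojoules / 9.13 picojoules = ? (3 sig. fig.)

7140000000000000

(65.2 × 10³) / (9.13 × 10⁻¹²) = 7.141 × 10¹⁵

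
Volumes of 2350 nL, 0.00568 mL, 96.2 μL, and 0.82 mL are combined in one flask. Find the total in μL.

924.23 μL

In μL:
  2350 nL = 2350 × 10⁻³ μL = 2.35
  0.00568 mL = 0.00568 × 10³ μL = 5.68
  96.2 μL → 96.2
  0.82 mL = 0.82 × 10³ μL = 820
Sum: 2.35 + 5.68 + 96.2 + 820 = 924.23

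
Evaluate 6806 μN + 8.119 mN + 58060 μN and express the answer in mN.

72.985 mN

In mN:
  6806 μN = 6806e-3 mN = 6.806
  8.119 mN → 8.119
  58060 μN = 58060e-3 mN = 58.06
Sum: 6.806 + 8.119 + 58.06 = 72.985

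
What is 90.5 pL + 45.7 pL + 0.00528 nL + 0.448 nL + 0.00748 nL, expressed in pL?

596.96 pL

In pL:
  90.5 pL → 90.5
  45.7 pL → 45.7
  0.00528 nL = 0.00528e3 pL = 5.28
  0.448 nL = 0.448e3 pL = 448
  0.00748 nL = 0.00748e3 pL = 7.48
Sum: 90.5 + 45.7 + 5.28 + 448 + 7.48 = 596.96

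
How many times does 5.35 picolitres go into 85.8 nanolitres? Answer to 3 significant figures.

16000

(85.8e-9) / (5.35e-12) = 16.04e3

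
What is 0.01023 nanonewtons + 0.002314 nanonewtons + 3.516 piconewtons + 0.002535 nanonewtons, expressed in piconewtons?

In piconewtons:
  0.01023 nanonewtons = 0.01023e3 piconewtons = 10.23
  0.002314 nanonewtons = 0.002314e3 piconewtons = 2.314
  3.516 piconewtons → 3.516
  0.002535 nanonewtons = 0.002535e3 piconewtons = 2.535
Sum: 10.23 + 2.314 + 3.516 + 2.535 = 18.595

18.595 piconewtons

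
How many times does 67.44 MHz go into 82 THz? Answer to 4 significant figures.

(82 × 10^12) / (67.44 × 10^6) = 1.2159 × 10^6

1216000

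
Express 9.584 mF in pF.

milli = 10⁻³, pico = 10⁻¹²; factor is 10⁹.
9.584 × 10⁹ = 9584000000

9584000000 pF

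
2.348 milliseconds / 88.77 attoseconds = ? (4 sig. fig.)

(2.348 × 10^-3) / (88.77 × 10^-18) = 0.02645 × 10^15

26450000000000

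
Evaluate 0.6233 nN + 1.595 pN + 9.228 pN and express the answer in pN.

634.123 pN

In pN:
  0.6233 nN = 0.6233 × 10³ pN = 623.3
  1.595 pN → 1.595
  9.228 pN → 9.228
Sum: 623.3 + 1.595 + 9.228 = 634.123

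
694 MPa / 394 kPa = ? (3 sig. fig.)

(694 × 10⁶) / (394 × 10³) = 1.761 × 10³

1760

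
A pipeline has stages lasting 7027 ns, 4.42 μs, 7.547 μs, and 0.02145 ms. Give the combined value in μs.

40.444 μs

In μs:
  7027 ns = 7027 × 10^-3 μs = 7.027
  4.42 μs → 4.42
  7.547 μs → 7.547
  0.02145 ms = 0.02145 × 10^3 μs = 21.45
Sum: 7.027 + 4.42 + 7.547 + 21.45 = 40.444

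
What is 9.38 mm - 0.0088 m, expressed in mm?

In mm:
  9.38 mm → 9.38
  0.0088 m = 0.0088e3 mm = 8.8
Difference: 9.38 - 8.8 = 0.58

0.58 mm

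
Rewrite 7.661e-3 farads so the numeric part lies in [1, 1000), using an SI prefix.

= 7.661e-3 farads; 1e-3 is milli.

7.661 millifarads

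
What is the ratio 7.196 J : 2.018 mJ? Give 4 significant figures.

3566

(7.196) / (2.018e-3) = 3.5659e3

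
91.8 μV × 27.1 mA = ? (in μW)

91.8e-6 × 27.1e-3 = 2487.78e-9 W

2.48778 μW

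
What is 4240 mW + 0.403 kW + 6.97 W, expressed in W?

In W:
  4240 mW = 4240e-3 W = 4.24
  0.403 kW = 0.403e3 W = 403
  6.97 W → 6.97
Sum: 4.24 + 403 + 6.97 = 414.21

414.21 W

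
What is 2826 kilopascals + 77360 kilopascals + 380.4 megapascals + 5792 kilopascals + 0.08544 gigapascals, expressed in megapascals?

551.818 megapascals

In megapascals:
  2826 kilopascals = 2826 × 10⁻³ megapascals = 2.826
  77360 kilopascals = 77360 × 10⁻³ megapascals = 77.36
  380.4 megapascals → 380.4
  5792 kilopascals = 5792 × 10⁻³ megapascals = 5.792
  0.08544 gigapascals = 0.08544 × 10³ megapascals = 85.44
Sum: 2.826 + 77.36 + 380.4 + 5.792 + 85.44 = 551.818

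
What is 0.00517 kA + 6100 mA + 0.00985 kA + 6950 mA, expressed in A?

In A:
  0.00517 kA = 0.00517 × 10^3 A = 5.17
  6100 mA = 6100 × 10^-3 A = 6.1
  0.00985 kA = 0.00985 × 10^3 A = 9.85
  6950 mA = 6950 × 10^-3 A = 6.95
Sum: 5.17 + 6.1 + 9.85 + 6.95 = 28.07

28.07 A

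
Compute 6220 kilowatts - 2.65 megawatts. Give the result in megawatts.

3.57 megawatts

In megawatts:
  6220 kilowatts = 6220 × 10^-3 megawatts = 6.22
  2.65 megawatts → 2.65
Difference: 6.22 - 2.65 = 3.57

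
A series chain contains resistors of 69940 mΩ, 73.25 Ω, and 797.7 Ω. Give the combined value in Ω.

In Ω:
  69940 mΩ = 69940 × 10⁻³ Ω = 69.94
  73.25 Ω → 73.25
  797.7 Ω → 797.7
Sum: 69.94 + 73.25 + 797.7 = 940.89

940.89 Ω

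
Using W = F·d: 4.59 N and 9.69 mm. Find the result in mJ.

4.59 × 9.69e-3 = 44.4771e-3 J

44.4771 mJ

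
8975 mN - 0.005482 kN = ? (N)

In N:
  8975 mN = 8975 × 10⁻³ N = 8.975
  0.005482 kN = 0.005482 × 10³ N = 5.482
Difference: 8.975 - 5.482 = 3.493

3.493 N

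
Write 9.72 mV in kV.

milli = 10⁻³, kilo = 10³; factor is 10⁻⁶.
9.72 × 10⁻⁶ = 0.00000972

0.00000972 kV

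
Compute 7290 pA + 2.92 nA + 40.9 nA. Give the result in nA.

In nA:
  7290 pA = 7290 × 10⁻³ nA = 7.29
  2.92 nA → 2.92
  40.9 nA → 40.9
Sum: 7.29 + 2.92 + 40.9 = 51.11

51.11 nA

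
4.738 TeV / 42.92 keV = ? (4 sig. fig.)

110400000

(4.738e12) / (42.92e3) = 0.11039e9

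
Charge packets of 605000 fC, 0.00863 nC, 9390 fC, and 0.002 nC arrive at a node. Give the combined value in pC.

In pC:
  605000 fC = 605000 × 10⁻³ pC = 605
  0.00863 nC = 0.00863 × 10³ pC = 8.63
  9390 fC = 9390 × 10⁻³ pC = 9.39
  0.002 nC = 0.002 × 10³ pC = 2
Sum: 605 + 8.63 + 9.39 + 2 = 625.02

625.02 pC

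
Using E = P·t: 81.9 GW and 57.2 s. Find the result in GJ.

4684.68 GJ

81.9e9 × 57.2 = 4684.68e9 J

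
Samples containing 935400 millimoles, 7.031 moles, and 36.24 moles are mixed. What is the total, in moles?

In moles:
  935400 millimoles = 935400 × 10⁻³ moles = 935.4
  7.031 moles → 7.031
  36.24 moles → 36.24
Sum: 935.4 + 7.031 + 36.24 = 978.671

978.671 moles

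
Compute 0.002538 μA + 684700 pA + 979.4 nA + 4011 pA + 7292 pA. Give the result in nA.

1677.941 nA

In nA:
  0.002538 μA = 0.002538 × 10³ nA = 2.538
  684700 pA = 684700 × 10⁻³ nA = 684.7
  979.4 nA → 979.4
  4011 pA = 4011 × 10⁻³ nA = 4.011
  7292 pA = 7292 × 10⁻³ nA = 7.292
Sum: 2.538 + 684.7 + 979.4 + 4.011 + 7.292 = 1677.941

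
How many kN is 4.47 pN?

pico = 1e-12, kilo = 1e3; factor is 1e-15.
4.47 × 1e-15 = 0.00000000000000447

0.00000000000000447 kN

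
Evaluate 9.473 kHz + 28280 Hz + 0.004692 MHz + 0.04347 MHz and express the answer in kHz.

In kHz:
  9.473 kHz → 9.473
  28280 Hz = 28280e-3 kHz = 28.28
  0.004692 MHz = 0.004692e3 kHz = 4.692
  0.04347 MHz = 0.04347e3 kHz = 43.47
Sum: 9.473 + 28.28 + 4.692 + 43.47 = 85.915

85.915 kHz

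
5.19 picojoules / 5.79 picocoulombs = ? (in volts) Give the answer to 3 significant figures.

0.896 volts

(5.19 × 10⁻¹²) / (5.79 × 10⁻¹²) = 0.89637 V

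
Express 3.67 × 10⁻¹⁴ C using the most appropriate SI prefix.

36.7 fC

= 36.7 × 10⁻¹⁵ C; 10⁻¹⁵ is femto.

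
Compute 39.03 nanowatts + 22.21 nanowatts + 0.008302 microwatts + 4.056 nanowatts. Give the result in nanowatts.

In nanowatts:
  39.03 nanowatts → 39.03
  22.21 nanowatts → 22.21
  0.008302 microwatts = 0.008302e3 nanowatts = 8.302
  4.056 nanowatts → 4.056
Sum: 39.03 + 22.21 + 8.302 + 4.056 = 73.598

73.598 nanowatts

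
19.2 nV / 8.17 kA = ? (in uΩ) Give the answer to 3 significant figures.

0.00000235 uΩ

(19.2 × 10⁻⁹) / (8.17 × 10³) = 2.3501 × 10⁻¹² Ω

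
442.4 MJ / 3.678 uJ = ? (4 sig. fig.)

120300000000000

(442.4 × 10^6) / (3.678 × 10^-6) = 120.28 × 10^12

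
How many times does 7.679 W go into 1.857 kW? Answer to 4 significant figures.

(1.857e3) / (7.679) = 0.24183e3

241.8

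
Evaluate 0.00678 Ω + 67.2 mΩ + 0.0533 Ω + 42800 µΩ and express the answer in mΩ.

In mΩ:
  0.00678 Ω = 0.00678e3 mΩ = 6.78
  67.2 mΩ → 67.2
  0.0533 Ω = 0.0533e3 mΩ = 53.3
  42800 µΩ = 42800e-3 mΩ = 42.8
Sum: 6.78 + 67.2 + 53.3 + 42.8 = 170.08

170.08 mΩ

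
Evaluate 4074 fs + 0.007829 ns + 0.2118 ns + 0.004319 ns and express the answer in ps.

228.022 ps

In ps:
  4074 fs = 4074 × 10^-3 ps = 4.074
  0.007829 ns = 0.007829 × 10^3 ps = 7.829
  0.2118 ns = 0.2118 × 10^3 ps = 211.8
  0.004319 ns = 0.004319 × 10^3 ps = 4.319
Sum: 4.074 + 7.829 + 211.8 + 4.319 = 228.022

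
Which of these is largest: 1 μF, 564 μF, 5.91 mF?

1 μF = 0.000001 F
564 μF = 0.000564 F
5.91 mF = 0.00591 F

5.91 mF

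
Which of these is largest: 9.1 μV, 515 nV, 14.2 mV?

14.2 mV

9.1 μV = 0.0000091 V
515 nV = 0.000000515 V
14.2 mV = 0.0142 V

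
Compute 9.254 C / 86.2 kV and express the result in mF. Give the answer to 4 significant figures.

0.1074 mF

(9.254) / (86.2 × 10³) = 0.107355 × 10⁻³ F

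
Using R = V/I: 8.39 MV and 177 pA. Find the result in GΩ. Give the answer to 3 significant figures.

(8.39 × 10^6) / (177 × 10^-12) = 0.047401 × 10^18 Ω

47400000 GΩ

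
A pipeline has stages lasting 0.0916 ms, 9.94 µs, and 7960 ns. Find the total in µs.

109.5 µs

In µs:
  0.0916 ms = 0.0916 × 10³ µs = 91.6
  9.94 µs → 9.94
  7960 ns = 7960 × 10⁻³ µs = 7.96
Sum: 91.6 + 9.94 + 7.96 = 109.5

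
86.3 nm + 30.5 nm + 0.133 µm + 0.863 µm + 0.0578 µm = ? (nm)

1170.6 nm

In nm:
  86.3 nm → 86.3
  30.5 nm → 30.5
  0.133 µm = 0.133 × 10^3 nm = 133
  0.863 µm = 0.863 × 10^3 nm = 863
  0.0578 µm = 0.0578 × 10^3 nm = 57.8
Sum: 86.3 + 30.5 + 133 + 863 + 57.8 = 1170.6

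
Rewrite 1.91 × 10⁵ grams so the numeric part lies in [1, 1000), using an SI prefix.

191 kilograms

= 191 × 10³ grams; 10³ is kilo.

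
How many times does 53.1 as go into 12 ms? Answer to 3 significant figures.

(12e-3) / (53.1e-18) = 0.226e15

226000000000000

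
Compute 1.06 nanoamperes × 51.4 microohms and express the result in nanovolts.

1.06 × 10^-9 × 51.4 × 10^-6 = 54.484 × 10^-15 V

0.000054484 nanovolts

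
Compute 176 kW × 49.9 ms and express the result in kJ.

8.7824 kJ

176e3 × 49.9e-3 = 8782.4 J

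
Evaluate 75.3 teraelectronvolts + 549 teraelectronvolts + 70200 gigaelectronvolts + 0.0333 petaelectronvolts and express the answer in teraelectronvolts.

In teraelectronvolts:
  75.3 teraelectronvolts → 75.3
  549 teraelectronvolts → 549
  70200 gigaelectronvolts = 70200 × 10⁻³ teraelectronvolts = 70.2
  0.0333 petaelectronvolts = 0.0333 × 10³ teraelectronvolts = 33.3
Sum: 75.3 + 549 + 70.2 + 33.3 = 727.8

727.8 teraelectronvolts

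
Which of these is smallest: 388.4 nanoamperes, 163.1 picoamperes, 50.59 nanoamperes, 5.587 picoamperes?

388.4 nanoamperes = 0.0000003884 amperes
163.1 picoamperes = 0.0000000001631 amperes
50.59 nanoamperes = 0.00000005059 amperes
5.587 picoamperes = 0.000000000005587 amperes

5.587 picoamperes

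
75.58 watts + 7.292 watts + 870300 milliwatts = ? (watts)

953.172 watts

In watts:
  75.58 watts → 75.58
  7.292 watts → 7.292
  870300 milliwatts = 870300e-3 watts = 870.3
Sum: 75.58 + 7.292 + 870.3 = 953.172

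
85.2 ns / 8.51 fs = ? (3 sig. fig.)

(85.2 × 10^-9) / (8.51 × 10^-15) = 10.01 × 10^6

10000000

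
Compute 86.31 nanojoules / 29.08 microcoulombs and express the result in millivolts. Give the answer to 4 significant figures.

(86.31e-9) / (29.08e-6) = 2.96802e-3 V

2.968 millivolts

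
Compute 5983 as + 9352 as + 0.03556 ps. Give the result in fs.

In fs:
  5983 as = 5983 × 10⁻³ fs = 5.983
  9352 as = 9352 × 10⁻³ fs = 9.352
  0.03556 ps = 0.03556 × 10³ fs = 35.56
Sum: 5.983 + 9.352 + 35.56 = 50.895

50.895 fs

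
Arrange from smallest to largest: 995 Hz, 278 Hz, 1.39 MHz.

278 Hz < 995 Hz < 1.39 MHz

995 Hz = 995 Hz
278 Hz = 278 Hz
1.39 MHz = 1390000 Hz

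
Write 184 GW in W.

184000000000 W

giga = 10⁹, (no prefix) = 10⁰; factor is 10⁹.
184 × 10⁹ = 184000000000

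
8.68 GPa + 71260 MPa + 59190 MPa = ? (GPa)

139.13 GPa

In GPa:
  8.68 GPa → 8.68
  71260 MPa = 71260e-3 GPa = 71.26
  59190 MPa = 59190e-3 GPa = 59.19
Sum: 8.68 + 71.26 + 59.19 = 139.13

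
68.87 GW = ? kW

68870000 kW

giga = 1e9, kilo = 1e3; factor is 1e6.
68.87 × 1e6 = 68870000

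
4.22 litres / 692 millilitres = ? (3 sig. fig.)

6.10

(4.22) / (692e-3) = 0.006098e3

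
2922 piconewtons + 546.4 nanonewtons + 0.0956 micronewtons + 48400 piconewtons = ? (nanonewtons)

693.322 nanonewtons

In nanonewtons:
  2922 piconewtons = 2922e-3 nanonewtons = 2.922
  546.4 nanonewtons → 546.4
  0.0956 micronewtons = 0.0956e3 nanonewtons = 95.6
  48400 piconewtons = 48400e-3 nanonewtons = 48.4
Sum: 2.922 + 546.4 + 95.6 + 48.4 = 693.322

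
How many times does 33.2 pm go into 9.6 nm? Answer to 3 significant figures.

(9.6 × 10^-9) / (33.2 × 10^-12) = 0.2892 × 10^3

289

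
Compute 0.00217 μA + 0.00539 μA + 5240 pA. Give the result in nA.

12.8 nA

In nA:
  0.00217 μA = 0.00217 × 10³ nA = 2.17
  0.00539 μA = 0.00539 × 10³ nA = 5.39
  5240 pA = 5240 × 10⁻³ nA = 5.24
Sum: 2.17 + 5.39 + 5.24 = 12.8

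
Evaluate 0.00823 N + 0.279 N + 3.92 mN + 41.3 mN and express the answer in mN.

In mN:
  0.00823 N = 0.00823 × 10^3 mN = 8.23
  0.279 N = 0.279 × 10^3 mN = 279
  3.92 mN → 3.92
  41.3 mN → 41.3
Sum: 8.23 + 279 + 3.92 + 41.3 = 332.45

332.45 mN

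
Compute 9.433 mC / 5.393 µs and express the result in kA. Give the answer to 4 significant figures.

(9.433 × 10⁻³) / (5.393 × 10⁻⁶) = 1.74912 × 10³ A

1.749 kA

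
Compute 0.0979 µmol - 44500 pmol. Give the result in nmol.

53.4 nmol

In nmol:
  0.0979 µmol = 0.0979e3 nmol = 97.9
  44500 pmol = 44500e-3 nmol = 44.5
Difference: 97.9 - 44.5 = 53.4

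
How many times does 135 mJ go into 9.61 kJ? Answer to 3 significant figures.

(9.61e3) / (135e-3) = 0.07119e6

71200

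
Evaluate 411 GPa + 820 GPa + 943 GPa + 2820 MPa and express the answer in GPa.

In GPa:
  411 GPa → 411
  820 GPa → 820
  943 GPa → 943
  2820 MPa = 2820e-3 GPa = 2.82
Sum: 411 + 820 + 943 + 2.82 = 2176.82

2176.82 GPa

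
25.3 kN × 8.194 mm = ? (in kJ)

25.3 × 10^3 × 8.194 × 10^-3 = 207.3082 J

0.2073082 kJ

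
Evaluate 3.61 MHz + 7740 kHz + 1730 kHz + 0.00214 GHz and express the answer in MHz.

15.22 MHz

In MHz:
  3.61 MHz → 3.61
  7740 kHz = 7740e-3 MHz = 7.74
  1730 kHz = 1730e-3 MHz = 1.73
  0.00214 GHz = 0.00214e3 MHz = 2.14
Sum: 3.61 + 7.74 + 1.73 + 2.14 = 15.22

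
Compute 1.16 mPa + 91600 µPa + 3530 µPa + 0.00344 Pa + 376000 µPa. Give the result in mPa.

In mPa:
  1.16 mPa → 1.16
  91600 µPa = 91600 × 10^-3 mPa = 91.6
  3530 µPa = 3530 × 10^-3 mPa = 3.53
  0.00344 Pa = 0.00344 × 10^3 mPa = 3.44
  376000 µPa = 376000 × 10^-3 mPa = 376
Sum: 1.16 + 91.6 + 3.53 + 3.44 + 376 = 475.73

475.73 mPa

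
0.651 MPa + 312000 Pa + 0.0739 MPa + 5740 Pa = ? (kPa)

1042.64 kPa

In kPa:
  0.651 MPa = 0.651 × 10^3 kPa = 651
  312000 Pa = 312000 × 10^-3 kPa = 312
  0.0739 MPa = 0.0739 × 10^3 kPa = 73.9
  5740 Pa = 5740 × 10^-3 kPa = 5.74
Sum: 651 + 312 + 73.9 + 5.74 = 1042.64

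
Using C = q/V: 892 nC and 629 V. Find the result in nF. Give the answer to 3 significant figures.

1.42 nF

(892 × 10⁻⁹) / (629) = 1.4181 × 10⁻⁹ F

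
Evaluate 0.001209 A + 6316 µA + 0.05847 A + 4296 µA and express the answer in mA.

70.291 mA

In mA:
  0.001209 A = 0.001209 × 10³ mA = 1.209
  6316 µA = 6316 × 10⁻³ mA = 6.316
  0.05847 A = 0.05847 × 10³ mA = 58.47
  4296 µA = 4296 × 10⁻³ mA = 4.296
Sum: 1.209 + 6.316 + 58.47 + 4.296 = 70.291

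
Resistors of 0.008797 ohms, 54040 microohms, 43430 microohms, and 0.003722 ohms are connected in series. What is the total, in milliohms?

In milliohms:
  0.008797 ohms = 0.008797 × 10^3 milliohms = 8.797
  54040 microohms = 54040 × 10^-3 milliohms = 54.04
  43430 microohms = 43430 × 10^-3 milliohms = 43.43
  0.003722 ohms = 0.003722 × 10^3 milliohms = 3.722
Sum: 8.797 + 54.04 + 43.43 + 3.722 = 109.989

109.989 milliohms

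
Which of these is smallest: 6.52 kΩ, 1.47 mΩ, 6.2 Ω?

1.47 mΩ

6.52 kΩ = 6520 Ω
1.47 mΩ = 0.00147 Ω
6.2 Ω = 6.2 Ω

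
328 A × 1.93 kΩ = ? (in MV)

328 × 1.93 × 10^3 = 633.04 × 10^3 V

0.63304 MV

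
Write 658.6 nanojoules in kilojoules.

0.0000000006586 kilojoules

nano = 10⁻⁹, kilo = 10³; factor is 10⁻¹².
658.6 × 10⁻¹² = 0.0000000006586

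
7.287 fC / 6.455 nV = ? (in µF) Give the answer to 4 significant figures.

(7.287 × 10^-15) / (6.455 × 10^-9) = 1.12889 × 10^-6 F

1.129 µF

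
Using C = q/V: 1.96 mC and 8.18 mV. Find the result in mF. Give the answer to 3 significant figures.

240 mF

(1.96 × 10^-3) / (8.18 × 10^-3) = 0.23961 F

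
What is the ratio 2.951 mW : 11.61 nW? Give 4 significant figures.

(2.951 × 10^-3) / (11.61 × 10^-9) = 0.25418 × 10^6

254200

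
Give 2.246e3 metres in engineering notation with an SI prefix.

= 2.246e3 metres; 1e3 is kilo.

2.246 kilometres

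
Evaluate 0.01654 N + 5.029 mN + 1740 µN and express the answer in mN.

23.309 mN

In mN:
  0.01654 N = 0.01654e3 mN = 16.54
  5.029 mN → 5.029
  1740 µN = 1740e-3 mN = 1.74
Sum: 16.54 + 5.029 + 1.74 = 23.309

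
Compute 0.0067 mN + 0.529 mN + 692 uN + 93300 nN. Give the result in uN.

In uN:
  0.0067 mN = 0.0067 × 10^3 uN = 6.7
  0.529 mN = 0.529 × 10^3 uN = 529
  692 uN → 692
  93300 nN = 93300 × 10^-3 uN = 93.3
Sum: 6.7 + 529 + 692 + 93.3 = 1321

1321 uN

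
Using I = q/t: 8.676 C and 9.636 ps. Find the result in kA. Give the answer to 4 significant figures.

900400000 kA

(8.676) / (9.636e-12) = 0.900374e12 A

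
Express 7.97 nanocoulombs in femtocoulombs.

7970000 femtocoulombs

nano = 1e-9, femto = 1e-15; factor is 1e6.
7.97 × 1e6 = 7970000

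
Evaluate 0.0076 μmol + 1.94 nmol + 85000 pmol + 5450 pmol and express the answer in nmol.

In nmol:
  0.0076 μmol = 0.0076 × 10³ nmol = 7.6
  1.94 nmol → 1.94
  85000 pmol = 85000 × 10⁻³ nmol = 85
  5450 pmol = 5450 × 10⁻³ nmol = 5.45
Sum: 7.6 + 1.94 + 85 + 5.45 = 99.99

99.99 nmol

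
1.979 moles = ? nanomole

(no prefix) = 10^0, nano = 10^-9; factor is 10^9.
1.979 × 10^9 = 1979000000

1979000000 nanomoles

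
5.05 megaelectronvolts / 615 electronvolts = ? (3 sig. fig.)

(5.05 × 10^6) / (615) = 0.008211 × 10^6

8210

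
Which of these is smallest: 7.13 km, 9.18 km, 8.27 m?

7.13 km = 7130 m
9.18 km = 9180 m
8.27 m = 8.27 m

8.27 m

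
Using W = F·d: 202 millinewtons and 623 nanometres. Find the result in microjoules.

202e-3 × 623e-9 = 125846e-12 J

0.125846 microjoules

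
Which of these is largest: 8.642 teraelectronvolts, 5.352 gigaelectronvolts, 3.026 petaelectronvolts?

3.026 petaelectronvolts

8.642 teraelectronvolts = 8642000000000 electronvolts
5.352 gigaelectronvolts = 5352000000 electronvolts
3.026 petaelectronvolts = 3026000000000000 electronvolts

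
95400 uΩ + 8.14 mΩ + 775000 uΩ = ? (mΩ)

878.54 mΩ

In mΩ:
  95400 uΩ = 95400 × 10⁻³ mΩ = 95.4
  8.14 mΩ → 8.14
  775000 uΩ = 775000 × 10⁻³ mΩ = 775
Sum: 95.4 + 8.14 + 775 = 878.54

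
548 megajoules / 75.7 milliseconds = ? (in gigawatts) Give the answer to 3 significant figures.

7.24 gigawatts

(548 × 10^6) / (75.7 × 10^-3) = 7.2391 × 10^9 W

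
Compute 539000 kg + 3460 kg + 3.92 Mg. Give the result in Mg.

546.38 Mg

In Mg:
  539000 kg = 539000 × 10⁻³ Mg = 539
  3460 kg = 3460 × 10⁻³ Mg = 3.46
  3.92 Mg → 3.92
Sum: 539 + 3.46 + 3.92 = 546.38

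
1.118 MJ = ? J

mega = 10^6, (no prefix) = 10^0; factor is 10^6.
1.118 × 10^6 = 1118000

1118000 J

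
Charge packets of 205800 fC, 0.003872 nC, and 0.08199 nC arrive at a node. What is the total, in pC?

291.662 pC

In pC:
  205800 fC = 205800 × 10^-3 pC = 205.8
  0.003872 nC = 0.003872 × 10^3 pC = 3.872
  0.08199 nC = 0.08199 × 10^3 pC = 81.99
Sum: 205.8 + 3.872 + 81.99 = 291.662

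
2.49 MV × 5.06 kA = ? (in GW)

2.49 × 10⁶ × 5.06 × 10³ = 12.5994 × 10⁹ W

12.5994 GW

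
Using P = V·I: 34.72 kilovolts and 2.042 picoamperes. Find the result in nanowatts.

34.72 × 10^3 × 2.042 × 10^-12 = 70.89824 × 10^-9 W

70.89824 nanowatts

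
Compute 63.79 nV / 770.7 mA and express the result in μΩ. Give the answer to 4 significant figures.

0.08277 μΩ

(63.79 × 10⁻⁹) / (770.7 × 10⁻³) = 0.0827689 × 10⁻⁶ Ω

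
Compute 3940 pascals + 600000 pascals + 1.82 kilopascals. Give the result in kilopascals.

In kilopascals:
  3940 pascals = 3940e-3 kilopascals = 3.94
  600000 pascals = 600000e-3 kilopascals = 600
  1.82 kilopascals → 1.82
Sum: 3.94 + 600 + 1.82 = 605.76

605.76 kilopascals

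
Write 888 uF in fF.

888000000000 fF

micro = 1e-6, femto = 1e-15; factor is 1e9.
888 × 1e9 = 888000000000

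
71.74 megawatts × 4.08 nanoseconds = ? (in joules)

71.74 × 10⁶ × 4.08 × 10⁻⁹ = 292.6992 × 10⁻³ J

0.2926992 joules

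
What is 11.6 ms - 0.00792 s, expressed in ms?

3.68 ms

In ms:
  11.6 ms → 11.6
  0.00792 s = 0.00792 × 10³ ms = 7.92
Difference: 11.6 - 7.92 = 3.68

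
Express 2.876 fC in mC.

0.000000000002876 mC

femto = 10^-15, milli = 10^-3; factor is 10^-12.
2.876 × 10^-12 = 0.000000000002876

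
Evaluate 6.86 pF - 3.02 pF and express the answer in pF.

3.84 pF

In pF:
  6.86 pF → 6.86
  3.02 pF → 3.02
Difference: 6.86 - 3.02 = 3.84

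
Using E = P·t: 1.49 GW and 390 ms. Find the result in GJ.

1.49 × 10^9 × 390 × 10^-3 = 581.1 × 10^6 J

0.5811 GJ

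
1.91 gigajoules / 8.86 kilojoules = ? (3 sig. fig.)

(1.91e9) / (8.86e3) = 0.2156e6

216000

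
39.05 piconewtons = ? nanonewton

pico = 10^-12, nano = 10^-9; factor is 10^-3.
39.05 × 10^-3 = 0.03905

0.03905 nanonewtons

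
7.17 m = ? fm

(no prefix) = 1e0, femto = 1e-15; factor is 1e15.
7.17 × 1e15 = 7170000000000000

7170000000000000 fm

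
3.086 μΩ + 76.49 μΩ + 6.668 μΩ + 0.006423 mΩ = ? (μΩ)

In μΩ:
  3.086 μΩ → 3.086
  76.49 μΩ → 76.49
  6.668 μΩ → 6.668
  0.006423 mΩ = 0.006423e3 μΩ = 6.423
Sum: 3.086 + 76.49 + 6.668 + 6.423 = 92.667

92.667 μΩ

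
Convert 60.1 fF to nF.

femto = 10^-15, nano = 10^-9; factor is 10^-6.
60.1 × 10^-6 = 0.0000601

0.0000601 nF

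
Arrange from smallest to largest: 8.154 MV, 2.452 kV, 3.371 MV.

2.452 kV < 3.371 MV < 8.154 MV

8.154 MV = 8154000 V
2.452 kV = 2452 V
3.371 MV = 3371000 V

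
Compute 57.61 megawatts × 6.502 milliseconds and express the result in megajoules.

0.37458022 megajoules

57.61 × 10^6 × 6.502 × 10^-3 = 374.58022 × 10^3 J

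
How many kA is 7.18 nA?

0.00000000000718 kA

nano = 10^-9, kilo = 10^3; factor is 10^-12.
7.18 × 10^-12 = 0.00000000000718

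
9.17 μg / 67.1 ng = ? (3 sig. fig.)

137

(9.17 × 10⁻⁶) / (67.1 × 10⁻⁹) = 0.1367 × 10³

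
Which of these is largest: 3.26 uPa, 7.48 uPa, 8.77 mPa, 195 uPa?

8.77 mPa

3.26 uPa = 0.00000326 Pa
7.48 uPa = 0.00000748 Pa
8.77 mPa = 0.00877 Pa
195 uPa = 0.000195 Pa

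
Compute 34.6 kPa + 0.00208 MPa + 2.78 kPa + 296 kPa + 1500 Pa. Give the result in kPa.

336.96 kPa

In kPa:
  34.6 kPa → 34.6
  0.00208 MPa = 0.00208e3 kPa = 2.08
  2.78 kPa → 2.78
  296 kPa → 296
  1500 Pa = 1500e-3 kPa = 1.5
Sum: 34.6 + 2.08 + 2.78 + 296 + 1.5 = 336.96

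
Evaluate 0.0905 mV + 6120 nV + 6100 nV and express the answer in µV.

102.72 µV

In µV:
  0.0905 mV = 0.0905 × 10³ µV = 90.5
  6120 nV = 6120 × 10⁻³ µV = 6.12
  6100 nV = 6100 × 10⁻³ µV = 6.1
Sum: 90.5 + 6.12 + 6.1 = 102.72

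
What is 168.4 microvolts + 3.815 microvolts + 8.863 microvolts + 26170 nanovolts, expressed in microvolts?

In microvolts:
  168.4 microvolts → 168.4
  3.815 microvolts → 3.815
  8.863 microvolts → 8.863
  26170 nanovolts = 26170 × 10^-3 microvolts = 26.17
Sum: 168.4 + 3.815 + 8.863 + 26.17 = 207.248

207.248 microvolts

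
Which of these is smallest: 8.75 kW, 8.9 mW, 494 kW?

8.9 mW

8.75 kW = 8750 W
8.9 mW = 0.0089 W
494 kW = 494000 W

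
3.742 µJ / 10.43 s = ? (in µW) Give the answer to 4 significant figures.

(3.742 × 10⁻⁶) / (10.43) = 0.358773 × 10⁻⁶ W

0.3588 µW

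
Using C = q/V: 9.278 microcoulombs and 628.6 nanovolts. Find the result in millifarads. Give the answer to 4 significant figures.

14760 millifarads

(9.278e-6) / (628.6e-9) = 0.0147598e3 F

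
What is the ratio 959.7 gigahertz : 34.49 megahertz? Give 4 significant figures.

(959.7 × 10⁹) / (34.49 × 10⁶) = 27.825 × 10³

27830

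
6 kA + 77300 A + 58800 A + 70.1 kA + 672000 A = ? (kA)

In kA:
  6 kA → 6
  77300 A = 77300 × 10^-3 kA = 77.3
  58800 A = 58800 × 10^-3 kA = 58.8
  70.1 kA → 70.1
  672000 A = 672000 × 10^-3 kA = 672
Sum: 6 + 77.3 + 58.8 + 70.1 + 672 = 884.2

884.2 kA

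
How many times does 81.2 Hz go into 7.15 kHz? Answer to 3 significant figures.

88.1

(7.15 × 10³) / (81.2) = 0.08805 × 10³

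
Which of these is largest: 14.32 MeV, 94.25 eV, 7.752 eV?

14.32 MeV = 14320000 eV
94.25 eV = 94.25 eV
7.752 eV = 7.752 eV

14.32 MeV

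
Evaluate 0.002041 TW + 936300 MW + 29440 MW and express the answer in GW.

In GW:
  0.002041 TW = 0.002041 × 10^3 GW = 2.041
  936300 MW = 936300 × 10^-3 GW = 936.3
  29440 MW = 29440 × 10^-3 GW = 29.44
Sum: 2.041 + 936.3 + 29.44 = 967.781

967.781 GW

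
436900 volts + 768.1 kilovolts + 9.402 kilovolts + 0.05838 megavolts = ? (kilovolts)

1272.782 kilovolts

In kilovolts:
  436900 volts = 436900e-3 kilovolts = 436.9
  768.1 kilovolts → 768.1
  9.402 kilovolts → 9.402
  0.05838 megavolts = 0.05838e3 kilovolts = 58.38
Sum: 436.9 + 768.1 + 9.402 + 58.38 = 1272.782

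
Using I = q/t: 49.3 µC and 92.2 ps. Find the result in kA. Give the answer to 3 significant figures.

(49.3e-6) / (92.2e-12) = 0.53471e6 A

535 kA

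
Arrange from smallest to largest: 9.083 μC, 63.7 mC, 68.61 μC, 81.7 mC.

9.083 μC < 68.61 μC < 63.7 mC < 81.7 mC

9.083 μC = 0.000009083 C
63.7 mC = 0.0637 C
68.61 μC = 0.00006861 C
81.7 mC = 0.0817 C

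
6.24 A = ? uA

(no prefix) = 1e0, micro = 1e-6; factor is 1e6.
6.24 × 1e6 = 6240000

6240000 uA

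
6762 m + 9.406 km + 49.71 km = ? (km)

In km:
  6762 m = 6762 × 10^-3 km = 6.762
  9.406 km → 9.406
  49.71 km → 49.71
Sum: 6.762 + 9.406 + 49.71 = 65.878

65.878 km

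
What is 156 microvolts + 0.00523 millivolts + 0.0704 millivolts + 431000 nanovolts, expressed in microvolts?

In microvolts:
  156 microvolts → 156
  0.00523 millivolts = 0.00523 × 10^3 microvolts = 5.23
  0.0704 millivolts = 0.0704 × 10^3 microvolts = 70.4
  431000 nanovolts = 431000 × 10^-3 microvolts = 431
Sum: 156 + 5.23 + 70.4 + 431 = 662.63

662.63 microvolts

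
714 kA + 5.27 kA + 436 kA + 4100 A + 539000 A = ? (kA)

1698.37 kA

In kA:
  714 kA → 714
  5.27 kA → 5.27
  436 kA → 436
  4100 A = 4100 × 10⁻³ kA = 4.1
  539000 A = 539000 × 10⁻³ kA = 539
Sum: 714 + 5.27 + 436 + 4.1 + 539 = 1698.37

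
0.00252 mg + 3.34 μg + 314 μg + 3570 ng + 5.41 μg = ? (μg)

In μg:
  0.00252 mg = 0.00252 × 10³ μg = 2.52
  3.34 μg → 3.34
  314 μg → 314
  3570 ng = 3570 × 10⁻³ μg = 3.57
  5.41 μg → 5.41
Sum: 2.52 + 3.34 + 314 + 3.57 + 5.41 = 328.84

328.84 μg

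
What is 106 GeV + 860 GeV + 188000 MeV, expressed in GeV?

In GeV:
  106 GeV → 106
  860 GeV → 860
  188000 MeV = 188000 × 10⁻³ GeV = 188
Sum: 106 + 860 + 188 = 1154

1154 GeV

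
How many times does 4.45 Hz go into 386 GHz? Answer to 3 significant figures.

(386e9) / (4.45) = 86.74e9

86700000000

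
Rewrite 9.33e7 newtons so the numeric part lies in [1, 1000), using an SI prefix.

= 93.3e6 newtons; 1e6 is mega.

93.3 meganewtons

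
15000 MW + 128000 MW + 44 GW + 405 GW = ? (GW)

592 GW

In GW:
  15000 MW = 15000 × 10⁻³ GW = 15
  128000 MW = 128000 × 10⁻³ GW = 128
  44 GW → 44
  405 GW → 405
Sum: 15 + 128 + 44 + 405 = 592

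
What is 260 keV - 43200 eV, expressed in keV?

In keV:
  260 keV → 260
  43200 eV = 43200e-3 keV = 43.2
Difference: 260 - 43.2 = 216.8

216.8 keV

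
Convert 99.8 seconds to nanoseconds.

(no prefix) = 10^0, nano = 10^-9; factor is 10^9.
99.8 × 10^9 = 99800000000

99800000000 nanoseconds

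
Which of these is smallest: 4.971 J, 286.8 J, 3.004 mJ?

4.971 J = 4.971 J
286.8 J = 286.8 J
3.004 mJ = 0.003004 J

3.004 mJ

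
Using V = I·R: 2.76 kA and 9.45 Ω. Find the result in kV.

2.76e3 × 9.45 = 26.082e3 V

26.082 kV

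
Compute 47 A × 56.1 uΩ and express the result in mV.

47 × 56.1 × 10^-6 = 2636.7 × 10^-6 V

2.6367 mV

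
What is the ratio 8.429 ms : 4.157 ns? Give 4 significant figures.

2028000

(8.429 × 10⁻³) / (4.157 × 10⁻⁹) = 2.0277 × 10⁶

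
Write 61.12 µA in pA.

micro = 1e-6, pico = 1e-12; factor is 1e6.
61.12 × 1e6 = 61120000

61120000 pA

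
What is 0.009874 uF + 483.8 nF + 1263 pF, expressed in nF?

In nF:
  0.009874 uF = 0.009874 × 10³ nF = 9.874
  483.8 nF → 483.8
  1263 pF = 1263 × 10⁻³ nF = 1.263
Sum: 9.874 + 483.8 + 1.263 = 494.937

494.937 nF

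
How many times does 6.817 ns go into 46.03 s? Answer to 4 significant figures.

6752000000

(46.03) / (6.817 × 10⁻⁹) = 6.7522 × 10⁹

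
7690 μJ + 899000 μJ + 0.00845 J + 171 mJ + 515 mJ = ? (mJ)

In mJ:
  7690 μJ = 7690 × 10⁻³ mJ = 7.69
  899000 μJ = 899000 × 10⁻³ mJ = 899
  0.00845 J = 0.00845 × 10³ mJ = 8.45
  171 mJ → 171
  515 mJ → 515
Sum: 7.69 + 899 + 8.45 + 171 + 515 = 1601.14

1601.14 mJ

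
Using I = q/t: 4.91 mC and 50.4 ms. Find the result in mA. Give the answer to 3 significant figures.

(4.91 × 10⁻³) / (50.4 × 10⁻³) = 0.097421 A

97.4 mA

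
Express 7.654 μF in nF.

7654 nF

micro = 1e-6, nano = 1e-9; factor is 1e3.
7.654 × 1e3 = 7654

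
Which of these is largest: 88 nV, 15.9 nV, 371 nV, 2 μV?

88 nV = 0.000000088 V
15.9 nV = 0.0000000159 V
371 nV = 0.000000371 V
2 μV = 0.000002 V

2 μV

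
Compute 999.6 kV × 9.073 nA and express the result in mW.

999.6 × 10^3 × 9.073 × 10^-9 = 9069.3708 × 10^-6 W

9.0693708 mW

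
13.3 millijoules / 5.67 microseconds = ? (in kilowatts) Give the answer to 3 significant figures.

(13.3 × 10^-3) / (5.67 × 10^-6) = 2.3457 × 10^3 W

2.35 kilowatts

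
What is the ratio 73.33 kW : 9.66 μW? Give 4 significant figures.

(73.33 × 10³) / (9.66 × 10⁻⁶) = 7.5911 × 10⁹

7591000000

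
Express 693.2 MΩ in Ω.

mega = 10^6, (no prefix) = 10^0; factor is 10^6.
693.2 × 10^6 = 693200000

693200000 Ω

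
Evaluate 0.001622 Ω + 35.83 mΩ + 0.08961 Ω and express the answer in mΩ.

In mΩ:
  0.001622 Ω = 0.001622 × 10³ mΩ = 1.622
  35.83 mΩ → 35.83
  0.08961 Ω = 0.08961 × 10³ mΩ = 89.61
Sum: 1.622 + 35.83 + 89.61 = 127.062

127.062 mΩ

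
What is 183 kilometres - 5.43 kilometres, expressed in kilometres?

177.57 kilometres

In kilometres:
  183 kilometres → 183
  5.43 kilometres → 5.43
Difference: 183 - 5.43 = 177.57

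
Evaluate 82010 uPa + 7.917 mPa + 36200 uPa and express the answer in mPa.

126.127 mPa

In mPa:
  82010 uPa = 82010 × 10⁻³ mPa = 82.01
  7.917 mPa → 7.917
  36200 uPa = 36200 × 10⁻³ mPa = 36.2
Sum: 82.01 + 7.917 + 36.2 = 126.127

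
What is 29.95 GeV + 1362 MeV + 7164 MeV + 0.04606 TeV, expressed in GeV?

In GeV:
  29.95 GeV → 29.95
  1362 MeV = 1362e-3 GeV = 1.362
  7164 MeV = 7164e-3 GeV = 7.164
  0.04606 TeV = 0.04606e3 GeV = 46.06
Sum: 29.95 + 1.362 + 7.164 + 46.06 = 84.536

84.536 GeV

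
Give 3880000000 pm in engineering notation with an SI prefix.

3.88 mm

= 3.88 × 10^-3 m; 10^-3 is milli.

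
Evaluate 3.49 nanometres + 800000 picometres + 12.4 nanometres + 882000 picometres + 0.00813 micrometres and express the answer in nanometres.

1706.02 nanometres

In nanometres:
  3.49 nanometres → 3.49
  800000 picometres = 800000e-3 nanometres = 800
  12.4 nanometres → 12.4
  882000 picometres = 882000e-3 nanometres = 882
  0.00813 micrometres = 0.00813e3 nanometres = 8.13
Sum: 3.49 + 800 + 12.4 + 882 + 8.13 = 1706.02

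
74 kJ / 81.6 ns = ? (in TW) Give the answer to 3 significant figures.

0.907 TW

(74 × 10³) / (81.6 × 10⁻⁹) = 0.90686 × 10¹² W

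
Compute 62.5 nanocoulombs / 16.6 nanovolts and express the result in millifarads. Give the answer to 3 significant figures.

(62.5 × 10⁻⁹) / (16.6 × 10⁻⁹) = 3.7651 F

3770 millifarads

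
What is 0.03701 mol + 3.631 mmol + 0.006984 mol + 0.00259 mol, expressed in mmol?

50.215 mmol

In mmol:
  0.03701 mol = 0.03701e3 mmol = 37.01
  3.631 mmol → 3.631
  0.006984 mol = 0.006984e3 mmol = 6.984
  0.00259 mol = 0.00259e3 mmol = 2.59
Sum: 37.01 + 3.631 + 6.984 + 2.59 = 50.215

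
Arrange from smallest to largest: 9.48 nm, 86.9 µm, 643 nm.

9.48 nm < 643 nm < 86.9 µm

9.48 nm = 0.00000000948 m
86.9 µm = 0.0000869 m
643 nm = 0.000000643 m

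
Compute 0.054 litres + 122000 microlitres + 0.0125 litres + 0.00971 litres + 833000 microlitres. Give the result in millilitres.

1031.21 millilitres

In millilitres:
  0.054 litres = 0.054e3 millilitres = 54
  122000 microlitres = 122000e-3 millilitres = 122
  0.0125 litres = 0.0125e3 millilitres = 12.5
  0.00971 litres = 0.00971e3 millilitres = 9.71
  833000 microlitres = 833000e-3 millilitres = 833
Sum: 54 + 122 + 12.5 + 9.71 + 833 = 1031.21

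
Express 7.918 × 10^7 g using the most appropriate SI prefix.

79.18 Mg

= 79.18 × 10^6 g; 10^6 is mega.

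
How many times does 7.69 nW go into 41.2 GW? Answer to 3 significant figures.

5360000000000000000

(41.2 × 10^9) / (7.69 × 10^-9) = 5.358 × 10^18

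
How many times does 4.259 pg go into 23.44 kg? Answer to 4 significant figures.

5504000000000000

(23.44e3) / (4.259e-12) = 5.5036e15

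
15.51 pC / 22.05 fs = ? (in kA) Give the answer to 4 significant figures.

0.7034 kA

(15.51e-12) / (22.05e-15) = 0.703401e3 A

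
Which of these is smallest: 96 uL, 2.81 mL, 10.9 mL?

96 uL

96 uL = 0.000096 L
2.81 mL = 0.00281 L
10.9 mL = 0.0109 L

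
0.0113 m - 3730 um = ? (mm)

7.57 mm

In mm:
  0.0113 m = 0.0113e3 mm = 11.3
  3730 um = 3730e-3 mm = 3.73
Difference: 11.3 - 3.73 = 7.57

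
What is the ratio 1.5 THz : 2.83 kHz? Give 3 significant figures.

(1.5 × 10¹²) / (2.83 × 10³) = 0.53 × 10⁹

530000000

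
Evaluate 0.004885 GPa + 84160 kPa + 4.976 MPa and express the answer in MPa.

94.021 MPa

In MPa:
  0.004885 GPa = 0.004885 × 10³ MPa = 4.885
  84160 kPa = 84160 × 10⁻³ MPa = 84.16
  4.976 MPa → 4.976
Sum: 4.885 + 84.16 + 4.976 = 94.021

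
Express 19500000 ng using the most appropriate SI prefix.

19.5 mg

= 19.5 × 10^-3 g; 10^-3 is milli.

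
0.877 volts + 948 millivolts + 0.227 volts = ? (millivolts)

2052 millivolts

In millivolts:
  0.877 volts = 0.877 × 10³ millivolts = 877
  948 millivolts → 948
  0.227 volts = 0.227 × 10³ millivolts = 227
Sum: 877 + 948 + 227 = 2052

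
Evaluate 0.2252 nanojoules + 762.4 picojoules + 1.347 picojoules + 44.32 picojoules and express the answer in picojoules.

In picojoules:
  0.2252 nanojoules = 0.2252 × 10^3 picojoules = 225.2
  762.4 picojoules → 762.4
  1.347 picojoules → 1.347
  44.32 picojoules → 44.32
Sum: 225.2 + 762.4 + 1.347 + 44.32 = 1033.267

1033.267 picojoules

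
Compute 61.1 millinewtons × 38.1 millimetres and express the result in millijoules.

2.32791 millijoules

61.1e-3 × 38.1e-3 = 2327.91e-6 J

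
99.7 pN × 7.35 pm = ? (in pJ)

0.000000000732795 pJ

99.7e-12 × 7.35e-12 = 732.795e-24 J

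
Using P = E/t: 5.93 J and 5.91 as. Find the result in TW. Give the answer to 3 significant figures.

1000000 TW

(5.93) / (5.91 × 10^-18) = 1.0034 × 10^18 W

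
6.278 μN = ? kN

micro = 10^-6, kilo = 10^3; factor is 10^-9.
6.278 × 10^-9 = 0.000000006278

0.000000006278 kN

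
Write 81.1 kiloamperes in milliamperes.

81100000 milliamperes

kilo = 10^3, milli = 10^-3; factor is 10^6.
81.1 × 10^6 = 81100000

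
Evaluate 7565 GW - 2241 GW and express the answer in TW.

In TW:
  7565 GW = 7565 × 10⁻³ TW = 7.565
  2241 GW = 2241 × 10⁻³ TW = 2.241
Difference: 7.565 - 2.241 = 5.324

5.324 TW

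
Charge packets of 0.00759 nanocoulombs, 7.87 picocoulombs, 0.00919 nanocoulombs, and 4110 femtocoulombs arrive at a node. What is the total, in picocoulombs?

28.76 picocoulombs

In picocoulombs:
  0.00759 nanocoulombs = 0.00759 × 10³ picocoulombs = 7.59
  7.87 picocoulombs → 7.87
  0.00919 nanocoulombs = 0.00919 × 10³ picocoulombs = 9.19
  4110 femtocoulombs = 4110 × 10⁻³ picocoulombs = 4.11
Sum: 7.59 + 7.87 + 9.19 + 4.11 = 28.76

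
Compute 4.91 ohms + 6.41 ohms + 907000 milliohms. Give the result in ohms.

918.32 ohms

In ohms:
  4.91 ohms → 4.91
  6.41 ohms → 6.41
  907000 milliohms = 907000 × 10^-3 ohms = 907
Sum: 4.91 + 6.41 + 907 = 918.32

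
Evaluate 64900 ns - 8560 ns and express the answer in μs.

In μs:
  64900 ns = 64900 × 10^-3 μs = 64.9
  8560 ns = 8560 × 10^-3 μs = 8.56
Difference: 64.9 - 8.56 = 56.34

56.34 μs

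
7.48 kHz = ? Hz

kilo = 10³, (no prefix) = 10⁰; factor is 10³.
7.48 × 10³ = 7480

7480 Hz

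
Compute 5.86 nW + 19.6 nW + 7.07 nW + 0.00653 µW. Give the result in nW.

39.06 nW

In nW:
  5.86 nW → 5.86
  19.6 nW → 19.6
  7.07 nW → 7.07
  0.00653 µW = 0.00653 × 10^3 nW = 6.53
Sum: 5.86 + 19.6 + 7.07 + 6.53 = 39.06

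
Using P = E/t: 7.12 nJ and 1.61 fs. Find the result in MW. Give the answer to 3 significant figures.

(7.12 × 10⁻⁹) / (1.61 × 10⁻¹⁵) = 4.4224 × 10⁶ W

4.42 MW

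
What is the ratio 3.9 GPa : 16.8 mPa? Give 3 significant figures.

(3.9 × 10⁹) / (16.8 × 10⁻³) = 0.2321 × 10¹²

232000000000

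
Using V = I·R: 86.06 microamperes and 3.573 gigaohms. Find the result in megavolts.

86.06e-6 × 3.573e9 = 307.49238e3 V

0.30749238 megavolts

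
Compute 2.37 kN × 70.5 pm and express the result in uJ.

0.167085 uJ

2.37e3 × 70.5e-12 = 167.085e-9 J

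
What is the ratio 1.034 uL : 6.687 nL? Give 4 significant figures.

(1.034 × 10⁻⁶) / (6.687 × 10⁻⁹) = 0.15463 × 10³

154.6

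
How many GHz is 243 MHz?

0.243 GHz

mega = 10⁶, giga = 10⁹; factor is 10⁻³.
243 × 10⁻³ = 0.243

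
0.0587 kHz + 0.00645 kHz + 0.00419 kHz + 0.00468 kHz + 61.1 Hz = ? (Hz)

135.12 Hz

In Hz:
  0.0587 kHz = 0.0587 × 10^3 Hz = 58.7
  0.00645 kHz = 0.00645 × 10^3 Hz = 6.45
  0.00419 kHz = 0.00419 × 10^3 Hz = 4.19
  0.00468 kHz = 0.00468 × 10^3 Hz = 4.68
  61.1 Hz → 61.1
Sum: 58.7 + 6.45 + 4.19 + 4.68 + 61.1 = 135.12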